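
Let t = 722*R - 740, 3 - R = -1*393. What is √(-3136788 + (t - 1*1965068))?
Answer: 2*I*√1204171 ≈ 2194.7*I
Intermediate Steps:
R = 396 (R = 3 - (-1)*393 = 3 - 1*(-393) = 3 + 393 = 396)
t = 285172 (t = 722*396 - 740 = 285912 - 740 = 285172)
√(-3136788 + (t - 1*1965068)) = √(-3136788 + (285172 - 1*1965068)) = √(-3136788 + (285172 - 1965068)) = √(-3136788 - 1679896) = √(-4816684) = 2*I*√1204171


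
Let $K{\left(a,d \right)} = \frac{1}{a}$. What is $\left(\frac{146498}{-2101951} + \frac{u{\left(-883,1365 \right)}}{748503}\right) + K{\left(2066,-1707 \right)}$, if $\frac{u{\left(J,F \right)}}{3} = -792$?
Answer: $- \frac{26143370640363}{361163572915922} \approx -0.072387$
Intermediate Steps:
$u{\left(J,F \right)} = -2376$ ($u{\left(J,F \right)} = 3 \left(-792\right) = -2376$)
$\left(\frac{146498}{-2101951} + \frac{u{\left(-883,1365 \right)}}{748503}\right) + K{\left(2066,-1707 \right)} = \left(\frac{146498}{-2101951} - \frac{2376}{748503}\right) + \frac{1}{2066} = \left(146498 \left(- \frac{1}{2101951}\right) - \frac{264}{83167}\right) + \frac{1}{2066} = \left(- \frac{146498}{2101951} - \frac{264}{83167}\right) + \frac{1}{2066} = - \frac{12738714230}{174812958817} + \frac{1}{2066} = - \frac{26143370640363}{361163572915922}$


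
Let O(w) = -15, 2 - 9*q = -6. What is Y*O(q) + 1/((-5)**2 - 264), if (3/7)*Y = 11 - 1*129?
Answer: 987069/239 ≈ 4130.0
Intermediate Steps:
q = 8/9 (q = 2/9 - 1/9*(-6) = 2/9 + 2/3 = 8/9 ≈ 0.88889)
Y = -826/3 (Y = 7*(11 - 1*129)/3 = 7*(11 - 129)/3 = (7/3)*(-118) = -826/3 ≈ -275.33)
Y*O(q) + 1/((-5)**2 - 264) = -826/3*(-15) + 1/((-5)**2 - 264) = 4130 + 1/(25 - 264) = 4130 + 1/(-239) = 4130 - 1/239 = 987069/239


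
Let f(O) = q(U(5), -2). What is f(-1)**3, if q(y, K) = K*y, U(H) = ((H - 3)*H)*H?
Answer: -1000000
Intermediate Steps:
U(H) = H**2*(-3 + H) (U(H) = ((-3 + H)*H)*H = (H*(-3 + H))*H = H**2*(-3 + H))
f(O) = -100 (f(O) = -2*5**2*(-3 + 5) = -50*2 = -2*50 = -100)
f(-1)**3 = (-100)**3 = -1000000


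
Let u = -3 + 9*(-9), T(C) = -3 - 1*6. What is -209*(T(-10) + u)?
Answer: 19437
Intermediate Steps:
T(C) = -9 (T(C) = -3 - 6 = -9)
u = -84 (u = -3 - 81 = -84)
-209*(T(-10) + u) = -209*(-9 - 84) = -209*(-93) = 19437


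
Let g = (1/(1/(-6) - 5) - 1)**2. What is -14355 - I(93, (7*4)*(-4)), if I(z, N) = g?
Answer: -13796524/961 ≈ -14356.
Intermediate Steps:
g = 1369/961 (g = (1/(-1/6 - 5) - 1)**2 = (1/(-31/6) - 1)**2 = (-6/31 - 1)**2 = (-37/31)**2 = 1369/961 ≈ 1.4246)
I(z, N) = 1369/961
-14355 - I(93, (7*4)*(-4)) = -14355 - 1*1369/961 = -14355 - 1369/961 = -13796524/961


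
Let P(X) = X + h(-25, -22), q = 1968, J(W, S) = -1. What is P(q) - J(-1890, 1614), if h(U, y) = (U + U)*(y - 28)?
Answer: 4469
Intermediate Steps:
h(U, y) = 2*U*(-28 + y) (h(U, y) = (2*U)*(-28 + y) = 2*U*(-28 + y))
P(X) = 2500 + X (P(X) = X + 2*(-25)*(-28 - 22) = X + 2*(-25)*(-50) = X + 2500 = 2500 + X)
P(q) - J(-1890, 1614) = (2500 + 1968) - 1*(-1) = 4468 + 1 = 4469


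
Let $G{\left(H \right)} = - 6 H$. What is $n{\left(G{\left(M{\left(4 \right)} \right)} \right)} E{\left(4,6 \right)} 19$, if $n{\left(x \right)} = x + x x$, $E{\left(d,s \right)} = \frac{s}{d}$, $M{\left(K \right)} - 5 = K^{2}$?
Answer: $448875$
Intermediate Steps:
$M{\left(K \right)} = 5 + K^{2}$
$G{\left(H \right)} = - 6 H$
$n{\left(x \right)} = x + x^{2}$
$n{\left(G{\left(M{\left(4 \right)} \right)} \right)} E{\left(4,6 \right)} 19 = - 6 \left(5 + 4^{2}\right) \left(1 - 6 \left(5 + 4^{2}\right)\right) \frac{6}{4} \cdot 19 = - 6 \left(5 + 16\right) \left(1 - 6 \left(5 + 16\right)\right) 6 \cdot \frac{1}{4} \cdot 19 = \left(-6\right) 21 \left(1 - 126\right) \frac{3}{2} \cdot 19 = - 126 \left(1 - 126\right) \frac{3}{2} \cdot 19 = \left(-126\right) \left(-125\right) \frac{3}{2} \cdot 19 = 15750 \cdot \frac{3}{2} \cdot 19 = 23625 \cdot 19 = 448875$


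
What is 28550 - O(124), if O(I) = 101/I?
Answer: 3540099/124 ≈ 28549.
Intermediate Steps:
28550 - O(124) = 28550 - 101/124 = 3540099/124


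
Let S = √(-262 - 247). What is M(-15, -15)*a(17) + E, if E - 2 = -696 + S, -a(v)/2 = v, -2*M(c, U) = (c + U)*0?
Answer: -694 + I*√509 ≈ -694.0 + 22.561*I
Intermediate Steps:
S = I*√509 (S = √(-509) = I*√509 ≈ 22.561*I)
M(c, U) = 0 (M(c, U) = -(c + U)*0/2 = -(U + c)*0/2 = -½*0 = 0)
a(v) = -2*v
E = -694 + I*√509 (E = 2 + (-696 + I*√509) = -694 + I*√509 ≈ -694.0 + 22.561*I)
M(-15, -15)*a(17) + E = 0*(-2*17) + (-694 + I*√509) = 0*(-34) + (-694 + I*√509) = 0 + (-694 + I*√509) = -694 + I*√509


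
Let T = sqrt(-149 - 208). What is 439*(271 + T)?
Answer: 118969 + 439*I*sqrt(357) ≈ 1.1897e+5 + 8294.7*I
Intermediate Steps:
T = I*sqrt(357) (T = sqrt(-357) = I*sqrt(357) ≈ 18.894*I)
439*(271 + T) = 439*(271 + I*sqrt(357)) = 118969 + 439*I*sqrt(357)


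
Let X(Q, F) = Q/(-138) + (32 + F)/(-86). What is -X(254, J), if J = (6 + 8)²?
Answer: 13327/2967 ≈ 4.4917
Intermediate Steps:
J = 196 (J = 14² = 196)
X(Q, F) = -16/43 - F/86 - Q/138 (X(Q, F) = Q*(-1/138) + (32 + F)*(-1/86) = -Q/138 + (-16/43 - F/86) = -16/43 - F/86 - Q/138)
-X(254, J) = -(-16/43 - 1/86*196 - 1/138*254) = -(-16/43 - 98/43 - 127/69) = -1*(-13327/2967) = 13327/2967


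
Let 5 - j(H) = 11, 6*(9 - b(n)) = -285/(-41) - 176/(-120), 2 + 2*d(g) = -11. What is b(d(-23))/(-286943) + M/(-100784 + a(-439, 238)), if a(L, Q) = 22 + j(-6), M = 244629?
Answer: -7618259467111/3138092367840 ≈ -2.4277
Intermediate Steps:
d(g) = -13/2 (d(g) = -1 + (½)*(-11) = -1 - 11/2 = -13/2)
b(n) = 28033/3690 (b(n) = 9 - (-285/(-41) - 176/(-120))/6 = 9 - (-285*(-1/41) - 176*(-1/120))/6 = 9 - (285/41 + 22/15)/6 = 9 - ⅙*5177/615 = 9 - 5177/3690 = 28033/3690)
j(H) = -6 (j(H) = 5 - 1*11 = 5 - 11 = -6)
a(L, Q) = 16 (a(L, Q) = 22 - 6 = 16)
b(d(-23))/(-286943) + M/(-100784 + a(-439, 238)) = (28033/3690)/(-286943) + 244629/(-100784 + 16) = (28033/3690)*(-1/286943) + 244629/(-100768) = -1649/62283510 + 244629*(-1/100768) = -1649/62283510 - 244629/100768 = -7618259467111/3138092367840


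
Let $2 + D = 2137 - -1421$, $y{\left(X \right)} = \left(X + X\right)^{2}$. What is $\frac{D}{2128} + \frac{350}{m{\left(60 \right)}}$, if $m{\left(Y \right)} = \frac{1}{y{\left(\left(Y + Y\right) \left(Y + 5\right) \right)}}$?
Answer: $\frac{6473376000127}{76} \approx 8.5176 \cdot 10^{10}$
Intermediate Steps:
$y{\left(X \right)} = 4 X^{2}$ ($y{\left(X \right)} = \left(2 X\right)^{2} = 4 X^{2}$)
$D = 3556$ ($D = -2 + \left(2137 - -1421\right) = -2 + \left(2137 + 1421\right) = -2 + 3558 = 3556$)
$m{\left(Y \right)} = \frac{1}{16 Y^{2} \left(5 + Y\right)^{2}}$ ($m{\left(Y \right)} = \frac{1}{4 \left(\left(Y + Y\right) \left(Y + 5\right)\right)^{2}} = \frac{1}{4 \left(2 Y \left(5 + Y\right)\right)^{2}} = \frac{1}{4 \cdot 4 Y^{2} \left(5 + Y\right)^{2}} = \frac{1}{16 Y^{2} \left(5 + Y\right)^{2}}$)
$\frac{D}{2128} + \frac{350}{m{\left(60 \right)}} = \frac{3556}{2128} + \frac{350}{\frac{1}{16} \cdot \frac{1}{3600} \frac{1}{\left(5 + 60\right)^{2}}} = 3556 \cdot \frac{1}{2128} + \frac{350}{\frac{1}{16} \cdot \frac{1}{3600} \cdot \frac{1}{4225}} = \frac{127}{76} + \frac{350}{\frac{1}{16} \cdot \frac{1}{3600} \cdot \frac{1}{4225}} = \frac{127}{76} + 350 \frac{1}{\frac{1}{243360000}} = \frac{127}{76} + 350 \cdot 243360000 = \frac{127}{76} + 85176000000 = \frac{6473376000127}{76}$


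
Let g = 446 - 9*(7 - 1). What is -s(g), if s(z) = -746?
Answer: 746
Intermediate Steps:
g = 392 (g = 446 - 9*6 = 446 - 54 = 392)
-s(g) = -1*(-746) = 746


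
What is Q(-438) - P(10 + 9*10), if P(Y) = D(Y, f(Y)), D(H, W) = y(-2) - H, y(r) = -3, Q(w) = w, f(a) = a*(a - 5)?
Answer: -335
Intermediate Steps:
f(a) = a*(-5 + a)
D(H, W) = -3 - H
P(Y) = -3 - Y
Q(-438) - P(10 + 9*10) = -438 - (-3 - (10 + 9*10)) = -438 - (-3 - (10 + 90)) = -438 - (-3 - 1*100) = -438 - (-3 - 100) = -438 - 1*(-103) = -438 + 103 = -335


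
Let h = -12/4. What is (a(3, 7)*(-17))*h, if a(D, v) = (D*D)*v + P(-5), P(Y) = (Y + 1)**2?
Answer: 4029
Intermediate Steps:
P(Y) = (1 + Y)**2
a(D, v) = 16 + v*D**2 (a(D, v) = (D*D)*v + (1 - 5)**2 = D**2*v + (-4)**2 = v*D**2 + 16 = 16 + v*D**2)
h = -3 (h = -12*1/4 = -3)
(a(3, 7)*(-17))*h = ((16 + 7*3**2)*(-17))*(-3) = ((16 + 7*9)*(-17))*(-3) = ((16 + 63)*(-17))*(-3) = (79*(-17))*(-3) = -1343*(-3) = 4029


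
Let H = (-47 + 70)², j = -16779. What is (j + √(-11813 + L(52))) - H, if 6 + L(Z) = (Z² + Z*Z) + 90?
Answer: -17308 + 7*I*√129 ≈ -17308.0 + 79.505*I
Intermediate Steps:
H = 529 (H = 23² = 529)
L(Z) = 84 + 2*Z² (L(Z) = -6 + ((Z² + Z*Z) + 90) = -6 + ((Z² + Z²) + 90) = -6 + (2*Z² + 90) = -6 + (90 + 2*Z²) = 84 + 2*Z²)
(j + √(-11813 + L(52))) - H = (-16779 + √(-11813 + (84 + 2*52²))) - 1*529 = (-16779 + √(-11813 + (84 + 2*2704))) - 529 = (-16779 + √(-11813 + (84 + 5408))) - 529 = (-16779 + √(-11813 + 5492)) - 529 = (-16779 + √(-6321)) - 529 = (-16779 + 7*I*√129) - 529 = -17308 + 7*I*√129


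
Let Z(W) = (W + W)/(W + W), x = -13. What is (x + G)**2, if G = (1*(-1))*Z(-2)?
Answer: 196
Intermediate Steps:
Z(W) = 1 (Z(W) = (2*W)/((2*W)) = (2*W)*(1/(2*W)) = 1)
G = -1 (G = (1*(-1))*1 = -1*1 = -1)
(x + G)**2 = (-13 - 1)**2 = (-14)**2 = 196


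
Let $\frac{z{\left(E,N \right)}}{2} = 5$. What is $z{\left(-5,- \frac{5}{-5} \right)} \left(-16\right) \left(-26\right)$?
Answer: $4160$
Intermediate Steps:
$z{\left(E,N \right)} = 10$ ($z{\left(E,N \right)} = 2 \cdot 5 = 10$)
$z{\left(-5,- \frac{5}{-5} \right)} \left(-16\right) \left(-26\right) = 10 \left(-16\right) \left(-26\right) = \left(-160\right) \left(-26\right) = 4160$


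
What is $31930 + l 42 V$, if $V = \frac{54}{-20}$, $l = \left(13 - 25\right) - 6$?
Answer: $\frac{169856}{5} \approx 33971.0$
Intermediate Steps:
$l = -18$ ($l = -12 - 6 = -18$)
$V = - \frac{27}{10}$ ($V = 54 \left(- \frac{1}{20}\right) = - \frac{27}{10} \approx -2.7$)
$31930 + l 42 V = 31930 + \left(-18\right) 42 \left(- \frac{27}{10}\right) = 31930 - - \frac{10206}{5} = 31930 + \frac{10206}{5} = \frac{169856}{5}$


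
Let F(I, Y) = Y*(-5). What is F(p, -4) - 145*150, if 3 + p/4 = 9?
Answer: -21730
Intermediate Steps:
p = 24 (p = -12 + 4*9 = -12 + 36 = 24)
F(I, Y) = -5*Y
F(p, -4) - 145*150 = -5*(-4) - 145*150 = 20 - 21750 = -21730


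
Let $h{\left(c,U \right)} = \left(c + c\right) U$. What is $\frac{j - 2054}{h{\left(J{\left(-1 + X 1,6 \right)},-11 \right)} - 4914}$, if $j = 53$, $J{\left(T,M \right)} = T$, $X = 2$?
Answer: $\frac{2001}{4936} \approx 0.40539$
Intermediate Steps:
$h{\left(c,U \right)} = 2 U c$ ($h{\left(c,U \right)} = 2 c U = 2 U c$)
$\frac{j - 2054}{h{\left(J{\left(-1 + X 1,6 \right)},-11 \right)} - 4914} = \frac{53 - 2054}{2 \left(-11\right) \left(-1 + 2 \cdot 1\right) - 4914} = - \frac{2001}{2 \left(-11\right) \left(-1 + 2\right) - 4914} = - \frac{2001}{2 \left(-11\right) 1 - 4914} = - \frac{2001}{-22 - 4914} = - \frac{2001}{-4936} = \left(-2001\right) \left(- \frac{1}{4936}\right) = \frac{2001}{4936}$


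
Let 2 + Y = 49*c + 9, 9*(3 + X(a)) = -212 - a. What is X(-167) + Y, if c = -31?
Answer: -1520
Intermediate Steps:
X(a) = -239/9 - a/9 (X(a) = -3 + (-212 - a)/9 = -3 + (-212/9 - a/9) = -239/9 - a/9)
Y = -1512 (Y = -2 + (49*(-31) + 9) = -2 + (-1519 + 9) = -2 - 1510 = -1512)
X(-167) + Y = (-239/9 - ⅑*(-167)) - 1512 = (-239/9 + 167/9) - 1512 = -8 - 1512 = -1520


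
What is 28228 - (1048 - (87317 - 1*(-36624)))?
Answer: 151121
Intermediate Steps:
28228 - (1048 - (87317 - 1*(-36624))) = 28228 - (1048 - (87317 + 36624)) = 28228 - (1048 - 1*123941) = 28228 - (1048 - 123941) = 28228 - 1*(-122893) = 28228 + 122893 = 151121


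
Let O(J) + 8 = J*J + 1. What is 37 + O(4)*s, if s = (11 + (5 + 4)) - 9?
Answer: 136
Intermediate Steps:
O(J) = -7 + J**2 (O(J) = -8 + (J*J + 1) = -8 + (J**2 + 1) = -8 + (1 + J**2) = -7 + J**2)
s = 11 (s = (11 + 9) - 9 = 20 - 9 = 11)
37 + O(4)*s = 37 + (-7 + 4**2)*11 = 37 + (-7 + 16)*11 = 37 + 9*11 = 37 + 99 = 136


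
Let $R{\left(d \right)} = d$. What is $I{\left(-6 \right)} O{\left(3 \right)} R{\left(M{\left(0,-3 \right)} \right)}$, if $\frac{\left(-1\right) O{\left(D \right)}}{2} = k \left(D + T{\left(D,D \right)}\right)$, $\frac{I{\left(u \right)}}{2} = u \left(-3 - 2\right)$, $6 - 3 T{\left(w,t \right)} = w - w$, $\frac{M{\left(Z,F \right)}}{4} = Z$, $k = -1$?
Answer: $0$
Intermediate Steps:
$M{\left(Z,F \right)} = 4 Z$
$T{\left(w,t \right)} = 2$ ($T{\left(w,t \right)} = 2 - \frac{w - w}{3} = 2 - 0 = 2 + 0 = 2$)
$I{\left(u \right)} = - 10 u$ ($I{\left(u \right)} = 2 u \left(-3 - 2\right) = 2 u \left(-5\right) = 2 \left(- 5 u\right) = - 10 u$)
$O{\left(D \right)} = 4 + 2 D$ ($O{\left(D \right)} = - 2 \left(- (D + 2)\right) = - 2 \left(- (2 + D)\right) = - 2 \left(-2 - D\right) = 4 + 2 D$)
$I{\left(-6 \right)} O{\left(3 \right)} R{\left(M{\left(0,-3 \right)} \right)} = \left(-10\right) \left(-6\right) \left(4 + 2 \cdot 3\right) 4 \cdot 0 = 60 \left(4 + 6\right) 0 = 60 \cdot 10 \cdot 0 = 600 \cdot 0 = 0$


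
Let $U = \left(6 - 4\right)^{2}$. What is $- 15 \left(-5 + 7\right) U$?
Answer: $-120$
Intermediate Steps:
$U = 4$ ($U = 2^{2} = 4$)
$- 15 \left(-5 + 7\right) U = - 15 \left(-5 + 7\right) 4 = \left(-15\right) 2 \cdot 4 = \left(-30\right) 4 = -120$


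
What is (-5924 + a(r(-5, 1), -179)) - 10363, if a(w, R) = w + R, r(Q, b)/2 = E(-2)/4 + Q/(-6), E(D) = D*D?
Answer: -49387/3 ≈ -16462.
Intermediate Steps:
E(D) = D**2
r(Q, b) = 2 - Q/3 (r(Q, b) = 2*((-2)**2/4 + Q/(-6)) = 2*(4*(1/4) + Q*(-1/6)) = 2*(1 - Q/6) = 2 - Q/3)
a(w, R) = R + w
(-5924 + a(r(-5, 1), -179)) - 10363 = (-5924 + (-179 + (2 - 1/3*(-5)))) - 10363 = (-5924 + (-179 + (2 + 5/3))) - 10363 = (-5924 + (-179 + 11/3)) - 10363 = (-5924 - 526/3) - 10363 = -18298/3 - 10363 = -49387/3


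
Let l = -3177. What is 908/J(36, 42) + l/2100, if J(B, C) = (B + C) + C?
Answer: 12713/2100 ≈ 6.0538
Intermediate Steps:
J(B, C) = B + 2*C
908/J(36, 42) + l/2100 = 908/(36 + 2*42) - 3177/2100 = 908/(36 + 84) - 3177*1/2100 = 908/120 - 1059/700 = 908*(1/120) - 1059/700 = 227/30 - 1059/700 = 12713/2100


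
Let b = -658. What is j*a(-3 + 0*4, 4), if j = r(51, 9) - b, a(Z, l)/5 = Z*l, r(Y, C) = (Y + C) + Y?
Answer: -46140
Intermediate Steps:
r(Y, C) = C + 2*Y (r(Y, C) = (C + Y) + Y = C + 2*Y)
a(Z, l) = 5*Z*l (a(Z, l) = 5*(Z*l) = 5*Z*l)
j = 769 (j = (9 + 2*51) - 1*(-658) = (9 + 102) + 658 = 111 + 658 = 769)
j*a(-3 + 0*4, 4) = 769*(5*(-3 + 0*4)*4) = 769*(5*(-3 + 0)*4) = 769*(5*(-3)*4) = 769*(-60) = -46140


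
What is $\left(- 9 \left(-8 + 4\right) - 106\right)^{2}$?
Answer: $4900$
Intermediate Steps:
$\left(- 9 \left(-8 + 4\right) - 106\right)^{2} = \left(\left(-9\right) \left(-4\right) - 106\right)^{2} = \left(36 - 106\right)^{2} = \left(-70\right)^{2} = 4900$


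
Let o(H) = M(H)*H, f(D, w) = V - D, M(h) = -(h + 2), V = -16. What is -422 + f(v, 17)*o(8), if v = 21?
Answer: 2538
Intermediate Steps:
M(h) = -2 - h (M(h) = -(2 + h) = -2 - h)
f(D, w) = -16 - D
o(H) = H*(-2 - H) (o(H) = (-2 - H)*H = H*(-2 - H))
-422 + f(v, 17)*o(8) = -422 + (-16 - 1*21)*(-1*8*(2 + 8)) = -422 + (-16 - 21)*(-1*8*10) = -422 - 37*(-80) = -422 + 2960 = 2538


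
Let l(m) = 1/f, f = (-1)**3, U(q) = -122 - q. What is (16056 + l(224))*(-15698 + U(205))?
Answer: -257281375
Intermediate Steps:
f = -1
l(m) = -1 (l(m) = 1/(-1) = -1)
(16056 + l(224))*(-15698 + U(205)) = (16056 - 1)*(-15698 + (-122 - 1*205)) = 16055*(-15698 + (-122 - 205)) = 16055*(-15698 - 327) = 16055*(-16025) = -257281375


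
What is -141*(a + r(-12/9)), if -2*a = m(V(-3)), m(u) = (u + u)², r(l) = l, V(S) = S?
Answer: 2726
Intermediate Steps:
m(u) = 4*u² (m(u) = (2*u)² = 4*u²)
a = -18 (a = -2*(-3)² = -2*9 = -½*36 = -18)
-141*(a + r(-12/9)) = -141*(-18 - 12/9) = -141*(-18 - 12*⅑) = -141*(-18 - 4/3) = -141*(-58/3) = 2726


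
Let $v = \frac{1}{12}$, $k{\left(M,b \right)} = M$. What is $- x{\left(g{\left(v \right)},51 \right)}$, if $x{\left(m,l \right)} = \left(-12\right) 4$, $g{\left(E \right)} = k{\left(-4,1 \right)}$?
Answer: $48$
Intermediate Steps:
$v = \frac{1}{12} \approx 0.083333$
$g{\left(E \right)} = -4$
$x{\left(m,l \right)} = -48$
$- x{\left(g{\left(v \right)},51 \right)} = \left(-1\right) \left(-48\right) = 48$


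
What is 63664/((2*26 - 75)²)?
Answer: 2768/23 ≈ 120.35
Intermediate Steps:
63664/((2*26 - 75)²) = 63664/((52 - 75)²) = 63664/((-23)²) = 63664/529 = 63664*(1/529) = 2768/23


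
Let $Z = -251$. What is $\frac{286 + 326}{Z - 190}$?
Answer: $- \frac{68}{49} \approx -1.3878$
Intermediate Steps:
$\frac{286 + 326}{Z - 190} = \frac{286 + 326}{-251 - 190} = \frac{612}{-441} = 612 \left(- \frac{1}{441}\right) = - \frac{68}{49}$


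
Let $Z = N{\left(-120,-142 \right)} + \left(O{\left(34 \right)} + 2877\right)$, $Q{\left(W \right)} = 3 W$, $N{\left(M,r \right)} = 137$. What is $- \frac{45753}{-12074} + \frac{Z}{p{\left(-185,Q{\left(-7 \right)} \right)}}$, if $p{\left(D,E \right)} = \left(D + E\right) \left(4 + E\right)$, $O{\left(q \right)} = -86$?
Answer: $\frac{97789839}{21141574} \approx 4.6255$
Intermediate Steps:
$Z = 2928$ ($Z = 137 + \left(-86 + 2877\right) = 137 + 2791 = 2928$)
$p{\left(D,E \right)} = \left(4 + E\right) \left(D + E\right)$
$- \frac{45753}{-12074} + \frac{Z}{p{\left(-185,Q{\left(-7 \right)} \right)}} = - \frac{45753}{-12074} + \frac{2928}{\left(3 \left(-7\right)\right)^{2} + 4 \left(-185\right) + 4 \cdot 3 \left(-7\right) - 185 \cdot 3 \left(-7\right)} = \left(-45753\right) \left(- \frac{1}{12074}\right) + \frac{2928}{\left(-21\right)^{2} - 740 + 4 \left(-21\right) - -3885} = \frac{45753}{12074} + \frac{2928}{441 - 740 - 84 + 3885} = \frac{45753}{12074} + \frac{2928}{3502} = \frac{45753}{12074} + 2928 \cdot \frac{1}{3502} = \frac{45753}{12074} + \frac{1464}{1751} = \frac{97789839}{21141574}$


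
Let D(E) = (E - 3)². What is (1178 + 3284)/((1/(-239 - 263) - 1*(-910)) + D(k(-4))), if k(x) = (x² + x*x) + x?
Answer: 97388/33503 ≈ 2.9068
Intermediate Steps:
k(x) = x + 2*x² (k(x) = (x² + x²) + x = 2*x² + x = x + 2*x²)
D(E) = (-3 + E)²
(1178 + 3284)/((1/(-239 - 263) - 1*(-910)) + D(k(-4))) = (1178 + 3284)/((1/(-239 - 263) - 1*(-910)) + (-3 - 4*(1 + 2*(-4)))²) = 4462/((1/(-502) + 910) + (-3 - 4*(1 - 8))²) = 4462/((-1/502 + 910) + (-3 - 4*(-7))²) = 4462/(456819/502 + (-3 + 28)²) = 4462/(456819/502 + 25²) = 4462/(456819/502 + 625) = 4462/(770569/502) = 4462*(502/770569) = 97388/33503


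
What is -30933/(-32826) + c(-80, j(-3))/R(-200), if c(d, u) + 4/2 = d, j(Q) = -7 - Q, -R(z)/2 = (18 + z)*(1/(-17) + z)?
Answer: 1597487494/1693225261 ≈ 0.94346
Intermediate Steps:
R(z) = -2*(18 + z)*(-1/17 + z) (R(z) = -2*(18 + z)*(1/(-17) + z) = -2*(18 + z)*(-1/17 + z))
c(d, u) = -2 + d
-30933/(-32826) + c(-80, j(-3))/R(-200) = -30933/(-32826) + (-2 - 80)/(36/17 - 2*(-200)**2 - 610/17*(-200)) = -30933*(-1/32826) - 82/(36/17 - 2*40000 + 122000/17) = 10311/10942 - 82/(36/17 - 80000 + 122000/17) = 10311/10942 - 82/(-1237964/17) = 10311/10942 - 82*(-17/1237964) = 10311/10942 + 697/618982 = 1597487494/1693225261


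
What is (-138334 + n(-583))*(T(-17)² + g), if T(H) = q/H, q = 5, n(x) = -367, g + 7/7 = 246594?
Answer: -9884582522802/289 ≈ -3.4203e+10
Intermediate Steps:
g = 246593 (g = -1 + 246594 = 246593)
T(H) = 5/H
(-138334 + n(-583))*(T(-17)² + g) = (-138334 - 367)*((5/(-17))² + 246593) = -138701*((5*(-1/17))² + 246593) = -138701*((-5/17)² + 246593) = -138701*(25/289 + 246593) = -138701*71265402/289 = -9884582522802/289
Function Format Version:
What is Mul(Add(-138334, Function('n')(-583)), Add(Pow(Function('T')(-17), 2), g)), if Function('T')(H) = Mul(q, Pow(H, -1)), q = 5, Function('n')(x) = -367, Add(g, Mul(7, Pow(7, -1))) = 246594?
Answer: Rational(-9884582522802, 289) ≈ -3.4203e+10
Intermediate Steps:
g = 246593 (g = Add(-1, 246594) = 246593)
Function('T')(H) = Mul(5, Pow(H, -1))
Mul(Add(-138334, Function('n')(-583)), Add(Pow(Function('T')(-17), 2), g)) = Mul(Add(-138334, -367), Add(Pow(Mul(5, Pow(-17, -1)), 2), 246593)) = Mul(-138701, Add(Pow(Mul(5, Rational(-1, 17)), 2), 246593)) = Mul(-138701, Add(Pow(Rational(-5, 17), 2), 246593)) = Mul(-138701, Add(Rational(25, 289), 246593)) = Mul(-138701, Rational(71265402, 289)) = Rational(-9884582522802, 289)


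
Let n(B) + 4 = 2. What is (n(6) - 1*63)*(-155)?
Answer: 10075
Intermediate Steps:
n(B) = -2 (n(B) = -4 + 2 = -2)
(n(6) - 1*63)*(-155) = (-2 - 1*63)*(-155) = (-2 - 63)*(-155) = -65*(-155) = 10075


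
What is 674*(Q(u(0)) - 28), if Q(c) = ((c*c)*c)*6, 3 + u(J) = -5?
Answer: -2089400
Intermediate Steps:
u(J) = -8 (u(J) = -3 - 5 = -8)
Q(c) = 6*c**3 (Q(c) = (c**2*c)*6 = c**3*6 = 6*c**3)
674*(Q(u(0)) - 28) = 674*(6*(-8)**3 - 28) = 674*(6*(-512) - 28) = 674*(-3072 - 28) = 674*(-3100) = -2089400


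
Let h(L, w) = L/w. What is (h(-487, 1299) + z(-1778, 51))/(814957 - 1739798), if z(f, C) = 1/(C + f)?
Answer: 842348/2074763328693 ≈ 4.0600e-7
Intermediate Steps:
(h(-487, 1299) + z(-1778, 51))/(814957 - 1739798) = (-487/1299 + 1/(51 - 1778))/(814957 - 1739798) = (-487*1/1299 + 1/(-1727))/(-924841) = (-487/1299 - 1/1727)*(-1/924841) = -842348/2243373*(-1/924841) = 842348/2074763328693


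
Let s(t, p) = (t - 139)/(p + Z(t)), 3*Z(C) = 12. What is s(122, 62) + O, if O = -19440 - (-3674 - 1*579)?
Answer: -1002359/66 ≈ -15187.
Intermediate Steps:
Z(C) = 4 (Z(C) = (⅓)*12 = 4)
s(t, p) = (-139 + t)/(4 + p) (s(t, p) = (t - 139)/(p + 4) = (-139 + t)/(4 + p))
O = -15187 (O = -19440 - (-3674 - 579) = -19440 - 1*(-4253) = -19440 + 4253 = -15187)
s(122, 62) + O = (-139 + 122)/(4 + 62) - 15187 = -17/66 - 15187 = -1002359/66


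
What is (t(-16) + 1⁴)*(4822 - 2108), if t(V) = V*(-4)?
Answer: 176410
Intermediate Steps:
t(V) = -4*V
(t(-16) + 1⁴)*(4822 - 2108) = (-4*(-16) + 1⁴)*(4822 - 2108) = (64 + 1)*2714 = 65*2714 = 176410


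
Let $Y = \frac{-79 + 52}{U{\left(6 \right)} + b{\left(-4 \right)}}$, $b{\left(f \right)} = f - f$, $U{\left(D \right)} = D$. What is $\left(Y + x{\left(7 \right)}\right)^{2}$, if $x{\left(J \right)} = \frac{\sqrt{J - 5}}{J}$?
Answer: $\frac{3977}{196} - \frac{9 \sqrt{2}}{7} \approx 18.473$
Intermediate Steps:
$b{\left(f \right)} = 0$
$x{\left(J \right)} = \frac{\sqrt{-5 + J}}{J}$
$Y = - \frac{9}{2}$ ($Y = \frac{-79 + 52}{6 + 0} = - \frac{27}{6} = \left(-27\right) \frac{1}{6} = - \frac{9}{2} \approx -4.5$)
$\left(Y + x{\left(7 \right)}\right)^{2} = \left(- \frac{9}{2} + \frac{\sqrt{-5 + 7}}{7}\right)^{2} = \left(- \frac{9}{2} + \frac{\sqrt{2}}{7}\right)^{2}$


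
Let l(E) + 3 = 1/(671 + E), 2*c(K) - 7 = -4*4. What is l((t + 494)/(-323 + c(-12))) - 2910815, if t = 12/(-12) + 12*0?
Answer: -1276448997887/438519 ≈ -2.9108e+6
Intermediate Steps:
c(K) = -9/2 (c(K) = 7/2 + (-4*4)/2 = 7/2 + (½)*(-16) = 7/2 - 8 = -9/2)
t = -1 (t = 12*(-1/12) + 0 = -1 + 0 = -1)
l(E) = -3 + 1/(671 + E)
l((t + 494)/(-323 + c(-12))) - 2910815 = (-2012 - 3*(-1 + 494)/(-323 - 9/2))/(671 + (-1 + 494)/(-323 - 9/2)) - 2910815 = (-2012 - 1479/(-655/2))/(671 + 493/(-655/2)) - 2910815 = (-2012 - 1479*(-2)/655)/(671 + 493*(-2/655)) - 2910815 = (-2012 - 3*(-986/655))/(671 - 986/655) - 2910815 = (-2012 + 2958/655)/(438519/655) - 2910815 = (655/438519)*(-1314902/655) - 2910815 = -1314902/438519 - 2910815 = -1276448997887/438519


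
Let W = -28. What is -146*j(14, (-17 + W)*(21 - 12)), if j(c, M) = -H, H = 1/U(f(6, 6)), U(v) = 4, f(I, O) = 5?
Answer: 73/2 ≈ 36.500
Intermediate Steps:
H = ¼ (H = 1/4 = ¼ ≈ 0.25000)
j(c, M) = -¼ (j(c, M) = -1*¼ = -¼)
-146*j(14, (-17 + W)*(21 - 12)) = -146*(-¼) = 73/2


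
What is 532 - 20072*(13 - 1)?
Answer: -240332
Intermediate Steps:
532 - 20072*(13 - 1) = 532 - 20072*12 = 532 - 1544*156 = 532 - 240864 = -240332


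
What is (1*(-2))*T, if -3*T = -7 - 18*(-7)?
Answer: 238/3 ≈ 79.333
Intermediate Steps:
T = -119/3 (T = -(-7 - 18*(-7))/3 = -(-7 + 126)/3 = -1/3*119 = -119/3 ≈ -39.667)
(1*(-2))*T = (1*(-2))*(-119/3) = -2*(-119/3) = 238/3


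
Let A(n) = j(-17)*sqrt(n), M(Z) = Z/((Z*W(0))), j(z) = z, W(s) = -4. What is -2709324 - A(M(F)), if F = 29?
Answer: -2709324 + 17*I/2 ≈ -2.7093e+6 + 8.5*I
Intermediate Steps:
M(Z) = -1/4 (M(Z) = Z/((Z*(-4))) = Z/((-4*Z)) = Z*(-1/(4*Z)) = -1/4)
A(n) = -17*sqrt(n)
-2709324 - A(M(F)) = -2709324 - (-17)*sqrt(-1/4) = -2709324 - (-17)*I/2 = -2709324 + 17*I/2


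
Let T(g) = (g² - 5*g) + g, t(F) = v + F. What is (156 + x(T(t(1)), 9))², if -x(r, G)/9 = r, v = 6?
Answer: 1089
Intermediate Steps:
t(F) = 6 + F
T(g) = g² - 4*g
x(r, G) = -9*r
(156 + x(T(t(1)), 9))² = (156 - 9*(6 + 1)*(-4 + (6 + 1)))² = (156 - 63*(-4 + 7))² = (156 - 63*3)² = (156 - 9*21)² = (156 - 189)² = (-33)² = 1089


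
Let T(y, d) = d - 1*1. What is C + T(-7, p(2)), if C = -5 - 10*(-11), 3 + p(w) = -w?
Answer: 99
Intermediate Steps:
p(w) = -3 - w
T(y, d) = -1 + d (T(y, d) = d - 1 = -1 + d)
C = 105 (C = -5 + 110 = 105)
C + T(-7, p(2)) = 105 + (-1 + (-3 - 1*2)) = 105 + (-1 + (-3 - 2)) = 105 + (-1 - 5) = 105 - 6 = 99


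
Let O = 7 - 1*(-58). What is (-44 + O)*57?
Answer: 1197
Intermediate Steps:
O = 65 (O = 7 + 58 = 65)
(-44 + O)*57 = (-44 + 65)*57 = 21*57 = 1197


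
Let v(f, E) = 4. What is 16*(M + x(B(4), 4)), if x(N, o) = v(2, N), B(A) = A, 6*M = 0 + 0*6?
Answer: 64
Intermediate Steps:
M = 0 (M = (0 + 0*6)/6 = (0 + 0)/6 = (⅙)*0 = 0)
x(N, o) = 4
16*(M + x(B(4), 4)) = 16*(0 + 4) = 16*4 = 64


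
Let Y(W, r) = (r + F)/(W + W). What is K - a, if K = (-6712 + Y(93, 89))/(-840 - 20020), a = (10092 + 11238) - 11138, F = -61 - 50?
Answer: -19771651933/1939980 ≈ -10192.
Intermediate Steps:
F = -111
Y(W, r) = (-111 + r)/(2*W) (Y(W, r) = (r - 111)/(W + W) = (-111 + r)/((2*W)) = (-111 + r)*(1/(2*W)) = (-111 + r)/(2*W))
a = 10192 (a = 21330 - 11138 = 10192)
K = 624227/1939980 (K = (-6712 + (½)*(-111 + 89)/93)/(-840 - 20020) = (-6712 + (½)*(1/93)*(-22))/(-20860) = (-6712 - 11/93)*(-1/20860) = -624227/93*(-1/20860) = 624227/1939980 ≈ 0.32177)
K - a = 624227/1939980 - 1*10192 = 624227/1939980 - 10192 = -19771651933/1939980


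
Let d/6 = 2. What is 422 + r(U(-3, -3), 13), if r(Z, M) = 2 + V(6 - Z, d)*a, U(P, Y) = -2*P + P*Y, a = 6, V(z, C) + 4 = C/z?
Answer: 392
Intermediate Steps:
d = 12 (d = 6*2 = 12)
V(z, C) = -4 + C/z
r(Z, M) = -22 + 72/(6 - Z) (r(Z, M) = 2 + (-4 + 12/(6 - Z))*6 = 2 + (-24 + 72/(6 - Z)) = -22 + 72/(6 - Z))
422 + r(U(-3, -3), 13) = 422 + 2*(30 - (-33)*(-2 - 3))/(-6 - 3*(-2 - 3)) = 422 + 2*(30 - (-33)*(-5))/(-6 - 3*(-5)) = 422 + 2*(30 - 11*15)/(-6 + 15) = 422 + 2*(30 - 165)/9 = 422 + 2*(⅑)*(-135) = 422 - 30 = 392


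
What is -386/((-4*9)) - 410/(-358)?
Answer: 38237/3222 ≈ 11.867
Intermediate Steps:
-386/((-4*9)) - 410/(-358) = -386/(-36) - 410*(-1/358) = -386*(-1/36) + 205/179 = 193/18 + 205/179 = 38237/3222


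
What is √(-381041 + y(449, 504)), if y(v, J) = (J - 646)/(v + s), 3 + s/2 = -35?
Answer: I*√53013906255/373 ≈ 617.29*I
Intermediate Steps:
s = -76 (s = -6 + 2*(-35) = -6 - 70 = -76)
y(v, J) = (-646 + J)/(-76 + v) (y(v, J) = (J - 646)/(v - 76) = (-646 + J)/(-76 + v))
√(-381041 + y(449, 504)) = √(-381041 + (-646 + 504)/(-76 + 449)) = √(-381041 - 142/373) = √(-142128435/373) = I*√53013906255/373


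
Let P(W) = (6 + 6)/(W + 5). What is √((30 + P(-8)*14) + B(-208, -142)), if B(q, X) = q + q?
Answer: I*√442 ≈ 21.024*I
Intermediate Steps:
B(q, X) = 2*q
P(W) = 12/(5 + W)
√((30 + P(-8)*14) + B(-208, -142)) = √((30 + (12/(5 - 8))*14) + 2*(-208)) = √((30 + (12/(-3))*14) - 416) = √((30 + (12*(-⅓))*14) - 416) = √((30 - 4*14) - 416) = √((30 - 56) - 416) = √(-26 - 416) = √(-442) = I*√442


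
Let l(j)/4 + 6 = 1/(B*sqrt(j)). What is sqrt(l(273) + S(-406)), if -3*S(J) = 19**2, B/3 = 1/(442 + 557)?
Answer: sqrt(-10757019 + 363636*sqrt(273))/273 ≈ 7.9823*I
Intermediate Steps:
B = 1/333 (B = 3/(442 + 557) = 3/999 = 3*(1/999) = 1/333 ≈ 0.0030030)
S(J) = -361/3 (S(J) = -1/3*19**2 = -1/3*361 = -361/3)
l(j) = -24 + 1332/sqrt(j) (l(j) = -24 + 4/((sqrt(j)/333)) = -24 + 4*(333/sqrt(j)) = -24 + 1332/sqrt(j))
sqrt(l(273) + S(-406)) = sqrt((-24 + 1332/sqrt(273)) - 361/3) = sqrt((-24 + 1332*(sqrt(273)/273)) - 361/3) = sqrt((-24 + 444*sqrt(273)/91) - 361/3) = sqrt(-433/3 + 444*sqrt(273)/91)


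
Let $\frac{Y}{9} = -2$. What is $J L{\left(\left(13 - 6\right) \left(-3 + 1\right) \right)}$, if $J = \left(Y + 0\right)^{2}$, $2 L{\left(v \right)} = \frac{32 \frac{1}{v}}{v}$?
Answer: $\frac{1296}{49} \approx 26.449$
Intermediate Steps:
$Y = -18$ ($Y = 9 \left(-2\right) = -18$)
$L{\left(v \right)} = \frac{16}{v^{2}}$ ($L{\left(v \right)} = \frac{\frac{32}{v} \frac{1}{v}}{2} = \frac{32 \frac{1}{v^{2}}}{2} = \frac{16}{v^{2}}$)
$J = 324$ ($J = \left(-18 + 0\right)^{2} = \left(-18\right)^{2} = 324$)
$J L{\left(\left(13 - 6\right) \left(-3 + 1\right) \right)} = 324 \frac{16}{\left(-3 + 1\right)^{2} \left(13 - 6\right)^{2}} = 324 \cdot \frac{16}{196} = 324 \cdot 16 \cdot \frac{1}{196} = 324 \cdot \frac{4}{49} = \frac{1296}{49}$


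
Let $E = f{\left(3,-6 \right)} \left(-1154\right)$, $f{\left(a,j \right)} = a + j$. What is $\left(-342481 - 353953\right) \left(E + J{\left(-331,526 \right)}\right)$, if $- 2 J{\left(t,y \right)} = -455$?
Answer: $-2569493243$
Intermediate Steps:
$J{\left(t,y \right)} = \frac{455}{2}$ ($J{\left(t,y \right)} = \left(- \frac{1}{2}\right) \left(-455\right) = \frac{455}{2}$)
$E = 3462$ ($E = \left(3 - 6\right) \left(-1154\right) = \left(-3\right) \left(-1154\right) = 3462$)
$\left(-342481 - 353953\right) \left(E + J{\left(-331,526 \right)}\right) = \left(-342481 - 353953\right) \left(3462 + \frac{455}{2}\right) = \left(-696434\right) \frac{7379}{2} = -2569493243$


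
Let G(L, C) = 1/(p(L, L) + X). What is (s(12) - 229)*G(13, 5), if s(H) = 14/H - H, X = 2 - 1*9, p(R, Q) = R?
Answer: -1439/36 ≈ -39.972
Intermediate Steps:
X = -7 (X = 2 - 9 = -7)
s(H) = -H + 14/H
G(L, C) = 1/(-7 + L) (G(L, C) = 1/(L - 7) = 1/(-7 + L))
(s(12) - 229)*G(13, 5) = ((-1*12 + 14/12) - 229)/(-7 + 13) = ((-12 + 14*(1/12)) - 229)/6 = ((-12 + 7/6) - 229)*(⅙) = (-65/6 - 229)*(⅙) = -1439/6*⅙ = -1439/36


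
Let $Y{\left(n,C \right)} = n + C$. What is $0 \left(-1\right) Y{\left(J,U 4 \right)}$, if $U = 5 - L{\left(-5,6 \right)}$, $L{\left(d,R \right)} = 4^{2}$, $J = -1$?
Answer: $0$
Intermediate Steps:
$L{\left(d,R \right)} = 16$
$U = -11$ ($U = 5 - 16 = -11$)
$Y{\left(n,C \right)} = C + n$
$0 \left(-1\right) Y{\left(J,U 4 \right)} = 0 \left(-1\right) \left(\left(-11\right) 4 - 1\right) = 0 \left(-44 - 1\right) = 0 \left(-45\right) = 0$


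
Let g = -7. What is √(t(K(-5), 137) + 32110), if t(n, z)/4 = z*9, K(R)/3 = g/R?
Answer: √37042 ≈ 192.46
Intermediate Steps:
K(R) = -21/R (K(R) = 3*(-7/R) = -21/R)
t(n, z) = 36*z (t(n, z) = 4*(z*9) = 4*(9*z) = 36*z)
√(t(K(-5), 137) + 32110) = √(36*137 + 32110) = √(4932 + 32110) = √37042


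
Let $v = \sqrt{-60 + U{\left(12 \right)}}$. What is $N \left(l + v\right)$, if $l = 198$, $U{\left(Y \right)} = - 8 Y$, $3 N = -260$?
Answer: $-17160 - \frac{520 i \sqrt{39}}{3} \approx -17160.0 - 1082.5 i$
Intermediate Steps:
$N = - \frac{260}{3}$ ($N = \frac{1}{3} \left(-260\right) = - \frac{260}{3} \approx -86.667$)
$v = 2 i \sqrt{39}$ ($v = \sqrt{-60 - 96} = \sqrt{-156} = 2 i \sqrt{39} \approx 12.49 i$)
$N \left(l + v\right) = - \frac{260 \left(198 + 2 i \sqrt{39}\right)}{3} = -17160 - \frac{520 i \sqrt{39}}{3}$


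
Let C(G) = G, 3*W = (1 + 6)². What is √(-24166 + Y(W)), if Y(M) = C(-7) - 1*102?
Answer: 5*I*√971 ≈ 155.8*I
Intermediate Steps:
W = 49/3 (W = (1 + 6)²/3 = (⅓)*7² = (⅓)*49 = 49/3 ≈ 16.333)
Y(M) = -109 (Y(M) = -7 - 1*102 = -7 - 102 = -109)
√(-24166 + Y(W)) = √(-24166 - 109) = √(-24275) = 5*I*√971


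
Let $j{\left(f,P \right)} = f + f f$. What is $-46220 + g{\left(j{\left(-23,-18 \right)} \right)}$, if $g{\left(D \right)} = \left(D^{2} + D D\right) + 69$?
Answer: $465921$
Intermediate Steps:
$j{\left(f,P \right)} = f + f^{2}$
$g{\left(D \right)} = 69 + 2 D^{2}$ ($g{\left(D \right)} = \left(D^{2} + D^{2}\right) + 69 = 2 D^{2} + 69 = 69 + 2 D^{2}$)
$-46220 + g{\left(j{\left(-23,-18 \right)} \right)} = -46220 + \left(69 + 2 \left(- 23 \left(1 - 23\right)\right)^{2}\right) = -46220 + \left(69 + 2 \left(\left(-23\right) \left(-22\right)\right)^{2}\right) = -46220 + \left(69 + 2 \cdot 506^{2}\right) = -46220 + \left(69 + 2 \cdot 256036\right) = -46220 + \left(69 + 512072\right) = -46220 + 512141 = 465921$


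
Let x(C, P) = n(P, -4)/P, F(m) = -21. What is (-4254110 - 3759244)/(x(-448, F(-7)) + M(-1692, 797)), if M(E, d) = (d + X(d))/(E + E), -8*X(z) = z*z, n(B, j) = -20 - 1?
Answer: -72312506496/218635 ≈ -3.3075e+5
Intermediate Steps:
n(B, j) = -21
x(C, P) = -21/P
X(z) = -z²/8 (X(z) = -z*z/8 = -z²/8)
M(E, d) = (d - d²/8)/(2*E) (M(E, d) = (d - d²/8)/(E + E) = (d - d²/8)/((2*E)) = (d - d²/8)*(1/(2*E)) = (d - d²/8)/(2*E))
(-4254110 - 3759244)/(x(-448, F(-7)) + M(-1692, 797)) = (-4254110 - 3759244)/(-21/(-21) + (1/16)*797*(8 - 1*797)/(-1692)) = -8013354/(-21*(-1/21) + (1/16)*797*(-1/1692)*(8 - 797)) = -8013354/(1 + (1/16)*797*(-1/1692)*(-789)) = -8013354/(1 + 209611/9024) = -8013354/218635/9024 = -8013354*9024/218635 = -72312506496/218635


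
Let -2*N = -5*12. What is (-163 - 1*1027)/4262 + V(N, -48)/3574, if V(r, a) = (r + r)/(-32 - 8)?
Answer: -4259453/15232388 ≈ -0.27963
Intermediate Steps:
N = 30 (N = -(-5)*12/2 = -½*(-60) = 30)
V(r, a) = -r/20 (V(r, a) = (2*r)/(-40) = (2*r)*(-1/40) = -r/20)
(-163 - 1*1027)/4262 + V(N, -48)/3574 = (-163 - 1*1027)/4262 - 1/20*30/3574 = (-163 - 1027)*(1/4262) - 3/2*1/3574 = -1190*1/4262 - 3/7148 = -595/2131 - 3/7148 = -4259453/15232388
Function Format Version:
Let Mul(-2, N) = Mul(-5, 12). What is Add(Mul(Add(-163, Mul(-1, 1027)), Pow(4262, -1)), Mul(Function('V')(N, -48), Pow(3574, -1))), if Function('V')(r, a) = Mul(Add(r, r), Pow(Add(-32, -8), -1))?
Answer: Rational(-4259453, 15232388) ≈ -0.27963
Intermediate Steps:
N = 30 (N = Mul(Rational(-1, 2), Mul(-5, 12)) = Mul(Rational(-1, 2), -60) = 30)
Function('V')(r, a) = Mul(Rational(-1, 20), r) (Function('V')(r, a) = Mul(Mul(2, r), Pow(-40, -1)) = Mul(Mul(2, r), Rational(-1, 40)) = Mul(Rational(-1, 20), r))
Add(Mul(Add(-163, Mul(-1, 1027)), Pow(4262, -1)), Mul(Function('V')(N, -48), Pow(3574, -1))) = Add(Mul(Add(-163, Mul(-1, 1027)), Pow(4262, -1)), Mul(Mul(Rational(-1, 20), 30), Pow(3574, -1))) = Add(Mul(Add(-163, -1027), Rational(1, 4262)), Mul(Rational(-3, 2), Rational(1, 3574))) = Add(Mul(-1190, Rational(1, 4262)), Rational(-3, 7148)) = Add(Rational(-595, 2131), Rational(-3, 7148)) = Rational(-4259453, 15232388)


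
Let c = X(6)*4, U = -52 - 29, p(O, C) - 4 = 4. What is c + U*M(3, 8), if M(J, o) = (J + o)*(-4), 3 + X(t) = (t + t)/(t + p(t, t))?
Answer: 24888/7 ≈ 3555.4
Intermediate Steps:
p(O, C) = 8 (p(O, C) = 4 + 4 = 8)
X(t) = -3 + 2*t/(8 + t) (X(t) = -3 + (t + t)/(t + 8) = -3 + (2*t)/(8 + t) = -3 + 2*t/(8 + t))
M(J, o) = -4*J - 4*o
U = -81
c = -60/7 (c = ((-24 - 1*6)/(8 + 6))*4 = ((-24 - 6)/14)*4 = ((1/14)*(-30))*4 = -15/7*4 = -60/7 ≈ -8.5714)
c + U*M(3, 8) = -60/7 - 81*(-4*3 - 4*8) = -60/7 - 81*(-12 - 32) = -60/7 - 81*(-44) = -60/7 + 3564 = 24888/7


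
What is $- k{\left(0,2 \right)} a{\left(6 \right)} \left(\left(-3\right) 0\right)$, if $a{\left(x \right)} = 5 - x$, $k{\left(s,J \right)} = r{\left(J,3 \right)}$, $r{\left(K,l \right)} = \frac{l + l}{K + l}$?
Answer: $0$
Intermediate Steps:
$r{\left(K,l \right)} = \frac{2 l}{K + l}$
$k{\left(s,J \right)} = \frac{6}{3 + J}$ ($k{\left(s,J \right)} = 2 \cdot 3 \frac{1}{J + 3} = 2 \cdot 3 \frac{1}{3 + J} = \frac{6}{3 + J}$)
$- k{\left(0,2 \right)} a{\left(6 \right)} \left(\left(-3\right) 0\right) = - \frac{6}{3 + 2} \left(5 - 6\right) \left(\left(-3\right) 0\right) = - \frac{6}{5} \left(5 - 6\right) 0 = - 6 \cdot \frac{1}{5} \left(-1\right) 0 = - \frac{6}{5} \left(-1\right) 0 = - \frac{\left(-6\right) 0}{5} = \left(-1\right) 0 = 0$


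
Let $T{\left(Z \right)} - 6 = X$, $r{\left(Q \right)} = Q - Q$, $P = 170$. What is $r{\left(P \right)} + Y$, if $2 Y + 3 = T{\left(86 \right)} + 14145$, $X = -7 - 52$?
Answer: $\frac{14089}{2} \approx 7044.5$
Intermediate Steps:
$r{\left(Q \right)} = 0$
$X = -59$ ($X = -7 - 52 = -59$)
$T{\left(Z \right)} = -53$ ($T{\left(Z \right)} = 6 - 59 = -53$)
$Y = \frac{14089}{2}$ ($Y = - \frac{3}{2} + \frac{-53 + 14145}{2} = - \frac{3}{2} + \frac{1}{2} \cdot 14092 = - \frac{3}{2} + 7046 = \frac{14089}{2} \approx 7044.5$)
$r{\left(P \right)} + Y = 0 + \frac{14089}{2} = \frac{14089}{2}$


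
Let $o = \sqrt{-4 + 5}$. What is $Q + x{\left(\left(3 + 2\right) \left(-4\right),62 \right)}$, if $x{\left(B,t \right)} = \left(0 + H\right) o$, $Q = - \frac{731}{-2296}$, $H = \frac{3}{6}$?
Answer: $\frac{1879}{2296} \approx 0.81838$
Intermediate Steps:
$H = \frac{1}{2}$ ($H = 3 \cdot \frac{1}{6} = \frac{1}{2} \approx 0.5$)
$o = 1$ ($o = \sqrt{1} = 1$)
$Q = \frac{731}{2296}$ ($Q = \left(-731\right) \left(- \frac{1}{2296}\right) = \frac{731}{2296} \approx 0.31838$)
$x{\left(B,t \right)} = \frac{1}{2}$ ($x{\left(B,t \right)} = \left(0 + \frac{1}{2}\right) 1 = \frac{1}{2} \cdot 1 = \frac{1}{2}$)
$Q + x{\left(\left(3 + 2\right) \left(-4\right),62 \right)} = \frac{731}{2296} + \frac{1}{2} = \frac{1879}{2296}$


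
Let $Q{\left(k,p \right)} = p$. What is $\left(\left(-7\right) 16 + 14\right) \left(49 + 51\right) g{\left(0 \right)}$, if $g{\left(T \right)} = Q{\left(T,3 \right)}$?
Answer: $-29400$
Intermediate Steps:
$g{\left(T \right)} = 3$
$\left(\left(-7\right) 16 + 14\right) \left(49 + 51\right) g{\left(0 \right)} = \left(\left(-7\right) 16 + 14\right) \left(49 + 51\right) 3 = \left(-112 + 14\right) 100 \cdot 3 = \left(-98\right) 300 = -29400$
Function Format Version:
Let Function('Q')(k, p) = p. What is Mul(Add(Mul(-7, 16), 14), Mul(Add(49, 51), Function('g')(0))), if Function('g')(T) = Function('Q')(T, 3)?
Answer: -29400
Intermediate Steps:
Function('g')(T) = 3
Mul(Add(Mul(-7, 16), 14), Mul(Add(49, 51), Function('g')(0))) = Mul(Add(Mul(-7, 16), 14), Mul(Add(49, 51), 3)) = Mul(Add(-112, 14), Mul(100, 3)) = Mul(-98, 300) = -29400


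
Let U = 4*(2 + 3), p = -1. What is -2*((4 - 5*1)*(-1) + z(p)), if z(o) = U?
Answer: -42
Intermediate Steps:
U = 20 (U = 4*5 = 20)
z(o) = 20
-2*((4 - 5*1)*(-1) + z(p)) = -2*((4 - 5*1)*(-1) + 20) = -2*((4 - 5)*(-1) + 20) = -2*(-1*(-1) + 20) = -2*(1 + 20) = -2*21 = -42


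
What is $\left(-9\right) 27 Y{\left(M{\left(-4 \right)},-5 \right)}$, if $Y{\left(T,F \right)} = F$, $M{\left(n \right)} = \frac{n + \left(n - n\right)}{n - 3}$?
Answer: $1215$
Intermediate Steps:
$M{\left(n \right)} = \frac{n}{-3 + n}$ ($M{\left(n \right)} = \frac{n + 0}{-3 + n} = \frac{n}{-3 + n}$)
$\left(-9\right) 27 Y{\left(M{\left(-4 \right)},-5 \right)} = \left(-9\right) 27 \left(-5\right) = \left(-243\right) \left(-5\right) = 1215$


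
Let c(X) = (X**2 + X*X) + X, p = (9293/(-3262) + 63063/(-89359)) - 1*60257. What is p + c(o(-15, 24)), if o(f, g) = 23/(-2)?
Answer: -17491545560925/291489058 ≈ -60008.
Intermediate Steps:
o(f, g) = -23/2 (o(f, g) = 23*(-1/2) = -23/2)
p = -17565292292599/291489058 (p = (9293*(-1/3262) + 63063*(-1/89359)) - 60257 = (-9293/3262 - 63063/89359) - 60257 = -1036124693/291489058 - 60257 = -17565292292599/291489058 ≈ -60261.)
c(X) = X + 2*X**2 (c(X) = (X**2 + X**2) + X = 2*X**2 + X = X + 2*X**2)
p + c(o(-15, 24)) = -17565292292599/291489058 - 23*(1 + 2*(-23/2))/2 = -17565292292599/291489058 - 23*(1 - 23)/2 = -17565292292599/291489058 - 23/2*(-22) = -17565292292599/291489058 + 253 = -17491545560925/291489058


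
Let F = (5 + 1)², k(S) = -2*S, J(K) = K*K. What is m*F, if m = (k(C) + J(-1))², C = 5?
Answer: 2916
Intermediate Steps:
J(K) = K²
m = 81 (m = (-2*5 + (-1)²)² = (-10 + 1)² = (-9)² = 81)
F = 36 (F = 6² = 36)
m*F = 81*36 = 2916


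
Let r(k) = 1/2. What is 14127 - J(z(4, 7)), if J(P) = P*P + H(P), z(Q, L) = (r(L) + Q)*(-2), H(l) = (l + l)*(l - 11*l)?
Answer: 15666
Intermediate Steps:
r(k) = ½
H(l) = -20*l² (H(l) = (2*l)*(-10*l) = -20*l²)
z(Q, L) = -1 - 2*Q (z(Q, L) = (½ + Q)*(-2) = -1 - 2*Q)
J(P) = -19*P² (J(P) = P*P - 20*P² = P² - 20*P² = -19*P²)
14127 - J(z(4, 7)) = 14127 - (-19)*(-1 - 2*4)² = 14127 - (-19)*(-1 - 8)² = 14127 - (-19)*(-9)² = 14127 - (-19)*81 = 14127 - 1*(-1539) = 14127 + 1539 = 15666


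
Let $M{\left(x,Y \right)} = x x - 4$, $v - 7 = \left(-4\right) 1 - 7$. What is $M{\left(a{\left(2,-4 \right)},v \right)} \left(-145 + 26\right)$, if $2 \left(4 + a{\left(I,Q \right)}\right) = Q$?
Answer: $-3808$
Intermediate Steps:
$v = -4$ ($v = 7 - 11 = -4$)
$a{\left(I,Q \right)} = -4 + \frac{Q}{2}$
$M{\left(x,Y \right)} = -4 + x^{2}$ ($M{\left(x,Y \right)} = x^{2} - 4 = -4 + x^{2}$)
$M{\left(a{\left(2,-4 \right)},v \right)} \left(-145 + 26\right) = \left(-4 + \left(-4 + \frac{1}{2} \left(-4\right)\right)^{2}\right) \left(-145 + 26\right) = \left(-4 + \left(-4 - 2\right)^{2}\right) \left(-119\right) = \left(-4 + \left(-6\right)^{2}\right) \left(-119\right) = \left(-4 + 36\right) \left(-119\right) = 32 \left(-119\right) = -3808$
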